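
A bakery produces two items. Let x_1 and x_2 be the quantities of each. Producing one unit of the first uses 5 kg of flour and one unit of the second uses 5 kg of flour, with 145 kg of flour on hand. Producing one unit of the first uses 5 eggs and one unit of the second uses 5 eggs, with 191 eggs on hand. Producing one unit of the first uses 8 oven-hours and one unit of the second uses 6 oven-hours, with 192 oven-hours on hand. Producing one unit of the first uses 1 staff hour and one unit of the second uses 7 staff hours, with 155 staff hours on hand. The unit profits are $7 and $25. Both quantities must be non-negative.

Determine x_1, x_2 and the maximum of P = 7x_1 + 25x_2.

x_1 = 8, x_2 = 21, maximum P = 581

Extreme points and P = 7x_1 + 25x_2:
  (0, 0) → P = 0
  (0, 155/7) → P = 3875/7
  (24, 0) → P = 168
  (9, 20) → P = 563
  (8, 21) → P = 581

At the optimal vertex, 5x_1 + 5x_2 = 145 and x_1 + 7x_2 = 155.
Solving simultaneously gives x_1 = 8, x_2 = 21.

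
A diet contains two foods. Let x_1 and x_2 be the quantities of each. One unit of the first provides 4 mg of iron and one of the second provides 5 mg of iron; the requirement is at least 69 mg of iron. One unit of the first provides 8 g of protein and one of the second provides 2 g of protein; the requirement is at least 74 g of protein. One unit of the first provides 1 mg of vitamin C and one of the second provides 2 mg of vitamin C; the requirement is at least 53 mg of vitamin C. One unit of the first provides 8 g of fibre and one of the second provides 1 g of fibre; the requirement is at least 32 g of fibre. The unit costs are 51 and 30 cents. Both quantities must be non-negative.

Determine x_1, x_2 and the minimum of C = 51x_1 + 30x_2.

Vertices and C = 51x_1 + 30x_2:
  (0, 37) → C = 1110
  (53, 0) → C = 2703
  (3, 25) → C = 903
The feasible region is unbounded (it extends along (0, 1), (1, 0)), but C strictly increases along every unbounded feasible direction, so there is no improving ray and the minimum is attained at a vertex.

x_1 = 3, x_2 = 25, minimum C = 903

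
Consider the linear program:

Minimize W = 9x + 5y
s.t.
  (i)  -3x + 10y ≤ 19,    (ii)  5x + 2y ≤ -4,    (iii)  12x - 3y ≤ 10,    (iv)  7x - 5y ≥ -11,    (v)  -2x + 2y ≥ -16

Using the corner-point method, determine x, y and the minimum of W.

Corner points and W = 9x + 5y:
  (8/39, -98/39) → W = -418/39
  (-14/13, 9/13) → W = -81/13
  (-14/9, -86/9) → W = -556/9
  (-51/2, -67/2) → W = -397

x = -51/2, y = -67/2, minimum W = -397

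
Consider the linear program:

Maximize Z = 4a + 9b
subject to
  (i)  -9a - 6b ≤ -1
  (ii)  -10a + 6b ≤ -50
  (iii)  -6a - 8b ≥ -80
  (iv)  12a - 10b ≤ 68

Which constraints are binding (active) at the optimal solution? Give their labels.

Extreme points and Z = 4a + 9b:
  (220/29, 125/29) → Z = 2005/29
  (23/7, -20/7) → Z = -88/7
  (112/13, 46/13) → Z = 862/13

The maximum is at (220/29, 125/29). Substituting into each constraint, equality holds for (ii) and (iii); the remaining constraints have slack.

(ii) and (iii)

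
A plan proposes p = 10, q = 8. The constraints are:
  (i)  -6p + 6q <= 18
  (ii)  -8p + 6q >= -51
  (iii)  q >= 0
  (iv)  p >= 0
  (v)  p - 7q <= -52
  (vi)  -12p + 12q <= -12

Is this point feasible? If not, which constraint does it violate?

not feasible — violates (v)

Constraint (v): p - 7q = -46, which is not ≤ -52. All other constraints are satisfied.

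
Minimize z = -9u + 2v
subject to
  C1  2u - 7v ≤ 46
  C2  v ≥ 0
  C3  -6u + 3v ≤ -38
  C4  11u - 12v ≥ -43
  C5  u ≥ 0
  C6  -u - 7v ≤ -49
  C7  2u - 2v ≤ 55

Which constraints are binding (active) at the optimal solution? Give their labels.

Corner points and z = -9u + 2v:
  (15, 52/3) → z = -301/3
  (413/45, 256/45) → z = -641/9
  (373, 691/2) → z = -2666
  (483/16, 43/16) → z = -4261/16

The minimum is at (373, 691/2). Substituting into each constraint, equality holds for C4 and C7; the remaining constraints have slack.

C4 and C7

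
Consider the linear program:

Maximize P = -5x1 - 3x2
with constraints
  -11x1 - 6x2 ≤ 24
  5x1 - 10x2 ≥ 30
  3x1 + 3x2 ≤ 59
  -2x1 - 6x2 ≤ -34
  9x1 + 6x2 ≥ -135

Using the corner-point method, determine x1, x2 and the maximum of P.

Vertices and P = -5x1 - 3x2:
  (136/9, 41/9) → P = -803/9
  (52/5, 11/5) → P = -293/5
  (21, -4/3) → P = -101

x1 = 52/5, x2 = 11/5, maximum P = -293/5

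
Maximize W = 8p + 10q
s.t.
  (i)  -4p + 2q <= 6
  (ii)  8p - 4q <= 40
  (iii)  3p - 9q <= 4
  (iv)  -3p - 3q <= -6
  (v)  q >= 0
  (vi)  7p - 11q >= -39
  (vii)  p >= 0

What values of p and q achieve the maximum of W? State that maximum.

Feasible corners and W = 8p + 10q:
  (2/5, 19/5) → W = 206/5
  (0, 3) → W = 30
  (86/15, 22/15) → W = 908/15
  (149/15, 148/15) → W = 2672/15
  (11/6, 1/6) → W = 49/3
  (0, 2) → W = 20

p = 149/15, q = 148/15, maximum W = 2672/15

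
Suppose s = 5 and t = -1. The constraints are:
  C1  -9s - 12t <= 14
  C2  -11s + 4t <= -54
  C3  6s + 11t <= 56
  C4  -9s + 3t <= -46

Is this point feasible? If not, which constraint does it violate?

feasible

C1: -33 ≤ 14 ✓
C2: -59 ≤ -54 ✓
C3: 19 ≤ 56 ✓
C4: -48 ≤ -46 ✓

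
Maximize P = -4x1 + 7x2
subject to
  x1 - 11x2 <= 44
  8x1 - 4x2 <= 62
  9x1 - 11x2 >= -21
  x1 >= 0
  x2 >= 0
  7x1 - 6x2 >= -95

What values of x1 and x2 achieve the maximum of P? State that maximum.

Corner points and P = -4x1 + 7x2:
  (383/26, 363/26) → P = 1009/26
  (31/4, 0) → P = -31
  (0, 21/11) → P = 147/11
  (0, 0) → P = 0

x1 = 383/26, x2 = 363/26, maximum P = 1009/26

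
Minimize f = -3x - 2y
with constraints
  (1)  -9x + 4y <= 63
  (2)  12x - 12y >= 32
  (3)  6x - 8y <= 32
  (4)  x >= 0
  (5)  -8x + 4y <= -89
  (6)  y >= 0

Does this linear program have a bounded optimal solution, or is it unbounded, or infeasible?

unbounded

From the feasible point (235/12, 203/12), moving in the direction (12, 12) keeps every constraint satisfied while f decreases without bound.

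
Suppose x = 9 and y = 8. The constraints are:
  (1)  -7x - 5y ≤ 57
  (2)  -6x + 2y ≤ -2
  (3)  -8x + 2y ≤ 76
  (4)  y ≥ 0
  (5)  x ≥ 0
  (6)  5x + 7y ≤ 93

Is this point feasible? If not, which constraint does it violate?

Constraint (6): 5x + 7y = 101, which is not ≤ 93. All other constraints are satisfied.

not feasible — violates (6)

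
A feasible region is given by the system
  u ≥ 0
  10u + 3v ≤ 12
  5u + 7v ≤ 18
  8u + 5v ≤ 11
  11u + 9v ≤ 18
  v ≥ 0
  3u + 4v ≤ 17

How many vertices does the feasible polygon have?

5

The feasible vertices (each the meet of two boundaries and inside every other half-plane) are:
  (0, 2)
  (0, 0)
  (27/26, 7/13)
  (6/5, 0)
  (9/17, 23/17)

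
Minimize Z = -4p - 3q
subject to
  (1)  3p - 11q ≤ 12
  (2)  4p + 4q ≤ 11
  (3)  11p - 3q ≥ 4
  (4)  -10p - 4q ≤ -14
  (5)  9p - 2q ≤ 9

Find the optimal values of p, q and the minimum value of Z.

p = 29/22, q = 63/44, minimum Z = -421/44

Feasible corners and Z = -4p - 3q:
  (7/8, 15/8) → Z = -73/8
  (29/22, 63/44) → Z = -421/44
  (29/37, 57/37) → Z = -287/37
  (8/7, 9/14) → Z = -13/2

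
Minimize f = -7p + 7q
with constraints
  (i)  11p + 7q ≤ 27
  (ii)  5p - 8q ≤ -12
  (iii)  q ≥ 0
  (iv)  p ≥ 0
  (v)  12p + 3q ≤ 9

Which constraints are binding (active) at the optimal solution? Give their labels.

Feasible corners and f = -7p + 7q:
  (0, 3/2) → f = 21/2
  (12/37, 63/37) → f = 357/37
  (0, 3) → f = 21

The minimum is at (12/37, 63/37). Substituting into each constraint, equality holds for (ii) and (v); the remaining constraints have slack.

(ii) and (v)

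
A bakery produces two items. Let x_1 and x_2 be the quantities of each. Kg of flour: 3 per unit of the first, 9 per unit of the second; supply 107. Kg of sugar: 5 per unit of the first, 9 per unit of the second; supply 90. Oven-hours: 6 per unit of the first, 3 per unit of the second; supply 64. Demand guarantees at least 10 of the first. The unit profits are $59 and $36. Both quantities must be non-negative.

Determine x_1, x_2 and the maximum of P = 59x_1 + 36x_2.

x_1 = 10, x_2 = 4/3, maximum P = 638

Corner points and P = 59x_1 + 36x_2:
  (32/3, 0) → P = 1888/3
  (10, 0) → P = 590
  (10, 4/3) → P = 638

The binding constraints are 6x_1 + 3x_2 = 64 and x_1 = 10.
Solving simultaneously gives x_1 = 10, x_2 = 4/3.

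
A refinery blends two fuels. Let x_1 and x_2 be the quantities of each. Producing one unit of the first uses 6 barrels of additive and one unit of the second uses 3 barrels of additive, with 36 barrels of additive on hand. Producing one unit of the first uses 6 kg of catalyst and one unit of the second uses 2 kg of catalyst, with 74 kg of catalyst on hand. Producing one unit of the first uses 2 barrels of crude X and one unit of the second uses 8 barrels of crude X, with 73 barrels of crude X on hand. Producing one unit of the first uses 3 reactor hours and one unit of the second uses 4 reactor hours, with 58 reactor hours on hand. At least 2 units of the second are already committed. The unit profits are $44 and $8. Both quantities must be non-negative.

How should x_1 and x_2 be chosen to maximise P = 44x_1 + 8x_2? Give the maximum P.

x_1 = 5, x_2 = 2, maximum P = 236

Corner points and P = 44x_1 + 8x_2:
  (0, 73/8) → P = 73
  (0, 2) → P = 16
  (23/14, 61/7) → P = 142
  (5, 2) → P = 236

The binding constraints are 6x_1 + 3x_2 = 36 and x_2 = 2.
Solving simultaneously gives x_1 = 5, x_2 = 2.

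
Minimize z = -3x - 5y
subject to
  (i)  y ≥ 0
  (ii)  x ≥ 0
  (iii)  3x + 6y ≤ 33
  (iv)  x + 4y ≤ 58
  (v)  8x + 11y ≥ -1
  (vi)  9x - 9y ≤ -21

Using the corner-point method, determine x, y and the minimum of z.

Feasible corners and z = -3x - 5y:
  (0, 11/2) → z = -55/2
  (0, 7/3) → z = -35/3
  (19/9, 40/9) → z = -257/9

At the optimal vertex, 3x + 6y = 33 and 9x - 9y = -21.
Solving simultaneously gives x = 19/9, y = 40/9.

x = 19/9, y = 40/9, minimum z = -257/9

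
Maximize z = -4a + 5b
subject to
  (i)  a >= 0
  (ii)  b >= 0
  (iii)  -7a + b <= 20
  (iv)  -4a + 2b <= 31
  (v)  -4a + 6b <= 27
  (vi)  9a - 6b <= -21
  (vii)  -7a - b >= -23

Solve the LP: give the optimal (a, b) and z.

Corner points and z = -4a + 5b:
  (0, 9/2) → z = 45/2
  (0, 7/2) → z = 35/2
  (6/5, 53/10) → z = 217/10

a = 0, b = 9/2, maximum z = 45/2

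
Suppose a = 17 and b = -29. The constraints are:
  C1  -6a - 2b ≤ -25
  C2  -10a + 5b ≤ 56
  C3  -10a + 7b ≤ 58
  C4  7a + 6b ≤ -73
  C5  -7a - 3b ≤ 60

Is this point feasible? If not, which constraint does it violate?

not feasible — violates C4

Constraint C4: 7a + 6b = -55, which is not ≤ -73. All other constraints are satisfied.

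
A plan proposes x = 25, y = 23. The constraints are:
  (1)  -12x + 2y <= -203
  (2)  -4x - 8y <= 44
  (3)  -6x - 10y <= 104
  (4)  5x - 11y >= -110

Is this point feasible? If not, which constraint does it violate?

not feasible — violates (4)

Constraint (4): 5x - 11y = -128, which is not ≥ -110. All other constraints are satisfied.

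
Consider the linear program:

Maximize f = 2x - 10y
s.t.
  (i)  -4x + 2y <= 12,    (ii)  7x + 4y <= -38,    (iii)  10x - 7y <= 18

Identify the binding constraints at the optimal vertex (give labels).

Vertices and f = 2x - 10y:
  (-62/15, -34/15) → f = 72/5
  (-15, -24) → f = 210
  (-194/89, -506/89) → f = 4672/89

The maximum is at (-15, -24). Substituting into each constraint, equality holds for (i) and (iii); the remaining constraints have slack.

(i) and (iii)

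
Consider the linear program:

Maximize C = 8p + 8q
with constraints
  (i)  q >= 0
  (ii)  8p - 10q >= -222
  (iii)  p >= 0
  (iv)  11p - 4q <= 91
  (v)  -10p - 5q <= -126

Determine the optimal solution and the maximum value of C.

p = 899/39, q = 1585/39, maximum C = 6624/13

At the optimal vertex, 8p - 10q = -222 and 11p - 4q = 91.
Solving simultaneously gives p = 899/39, q = 1585/39.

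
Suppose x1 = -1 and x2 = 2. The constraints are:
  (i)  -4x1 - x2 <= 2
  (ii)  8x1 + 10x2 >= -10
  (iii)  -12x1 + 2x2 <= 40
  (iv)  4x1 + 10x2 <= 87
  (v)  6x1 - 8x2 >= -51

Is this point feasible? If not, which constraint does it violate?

feasible

(i): 2 ≤ 2 ✓
(ii): 12 ≥ -10 ✓
(iii): 16 ≤ 40 ✓
(iv): 16 ≤ 87 ✓
(v): -22 ≥ -51 ✓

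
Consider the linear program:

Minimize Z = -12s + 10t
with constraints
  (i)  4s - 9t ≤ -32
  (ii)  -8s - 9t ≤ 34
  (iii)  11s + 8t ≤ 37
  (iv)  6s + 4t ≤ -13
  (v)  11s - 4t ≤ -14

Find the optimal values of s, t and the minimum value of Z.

Feasible corners and Z = -12s + 10t:
  (-11/2, 10/9) → Z = 694/9
  (-7/2, 2) → Z = 62
  (-63, 365/4) → Z = 3337/2
The feasible region is unbounded (it extends along (-8, 11), (-9, 8)), but Z strictly increases along every unbounded feasible direction, so there is no improving ray and the minimum is attained at a vertex.

The optimum lies where 4s - 9t = -32 and 6s + 4t = -13.
Solving simultaneously gives s = -7/2, t = 2.

s = -7/2, t = 2, minimum Z = 62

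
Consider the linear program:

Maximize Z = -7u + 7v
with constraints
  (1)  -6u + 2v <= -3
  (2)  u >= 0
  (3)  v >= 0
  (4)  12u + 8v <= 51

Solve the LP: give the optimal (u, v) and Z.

u = 7/4, v = 15/4, maximum Z = 14

At the optimal vertex, -6u + 2v = -3 and 12u + 8v = 51.
Solving simultaneously gives u = 7/4, v = 15/4.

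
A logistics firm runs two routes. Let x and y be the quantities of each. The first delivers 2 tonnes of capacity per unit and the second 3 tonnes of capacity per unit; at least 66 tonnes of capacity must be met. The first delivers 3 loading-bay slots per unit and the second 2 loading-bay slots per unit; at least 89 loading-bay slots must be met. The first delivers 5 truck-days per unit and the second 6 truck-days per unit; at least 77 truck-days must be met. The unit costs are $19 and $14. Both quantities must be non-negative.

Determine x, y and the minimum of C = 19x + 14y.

Feasible corners and C = 19x + 14y:
  (0, 89/2) → C = 623
  (33, 0) → C = 627
  (27, 4) → C = 569
The feasible region is unbounded (it extends along (0, 1), (1, 0)), but C strictly increases along every unbounded feasible direction, so there is no improving ray and the minimum is attained at a vertex.

x = 27, y = 4, minimum C = 569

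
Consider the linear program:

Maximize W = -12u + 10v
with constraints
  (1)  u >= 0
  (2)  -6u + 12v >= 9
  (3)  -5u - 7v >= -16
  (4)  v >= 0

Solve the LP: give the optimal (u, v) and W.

Extreme points and W = -12u + 10v:
  (0, 3/4) → W = 15/2
  (0, 16/7) → W = 160/7
  (43/34, 47/34) → W = -23/17

The optimum lies where u = 0 and -5u - 7v = -16.
Solving simultaneously gives u = 0, v = 16/7.

u = 0, v = 16/7, maximum W = 160/7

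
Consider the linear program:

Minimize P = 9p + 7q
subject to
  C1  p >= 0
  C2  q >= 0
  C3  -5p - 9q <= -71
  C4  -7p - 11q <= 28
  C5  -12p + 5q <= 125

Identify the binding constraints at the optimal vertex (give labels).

Feasible corners and P = 9p + 7q:
  (0, 71/9) → P = 497/9
  (0, 25) → P = 175
  (71/5, 0) → P = 639/5
The feasible region is unbounded (it extends along (1, 0), (5, 12)), but P strictly increases along every unbounded feasible direction, so there is no improving ray and the minimum is attained at a vertex.

The minimum is at (0, 71/9). Substituting into each constraint, equality holds for C1 and C3; the remaining constraints have slack.

C1 and C3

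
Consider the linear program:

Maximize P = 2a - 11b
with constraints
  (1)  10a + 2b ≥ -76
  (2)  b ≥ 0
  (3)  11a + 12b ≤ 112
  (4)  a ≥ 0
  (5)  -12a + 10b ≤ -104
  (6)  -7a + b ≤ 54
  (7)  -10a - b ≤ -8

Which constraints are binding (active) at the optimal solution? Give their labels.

Feasible corners and P = 2a - 11b:
  (112/11, 0) → P = 224/11
  (26/3, 0) → P = 52/3
  (1184/127, 100/127) → P = 1268/127

The maximum is at (112/11, 0). Substituting into each constraint, equality holds for (2) and (3); the remaining constraints have slack.

(2) and (3)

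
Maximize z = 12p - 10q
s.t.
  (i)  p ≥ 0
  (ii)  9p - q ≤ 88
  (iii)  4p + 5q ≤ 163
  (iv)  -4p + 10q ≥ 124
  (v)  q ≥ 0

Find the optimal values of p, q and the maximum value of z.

At the optimal vertex, 9p - q = 88 and -4p + 10q = 124.
Solving simultaneously gives p = 502/43, q = 734/43.

p = 502/43, q = 734/43, maximum z = -1316/43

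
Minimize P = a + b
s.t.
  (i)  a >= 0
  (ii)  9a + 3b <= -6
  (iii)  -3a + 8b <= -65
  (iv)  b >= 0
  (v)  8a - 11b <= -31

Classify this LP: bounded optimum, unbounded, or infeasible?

The boundaries b = 0 and 8a - 11b = -31 meet at (-31/8, 0), but that point violates a ≥ 0. Every candidate vertex is excluded by some other constraint, so the feasible region is empty.

infeasible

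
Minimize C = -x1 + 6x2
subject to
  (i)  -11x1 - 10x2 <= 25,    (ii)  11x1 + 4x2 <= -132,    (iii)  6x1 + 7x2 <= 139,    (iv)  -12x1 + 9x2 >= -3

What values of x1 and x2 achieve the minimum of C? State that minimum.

x1 = -610/33, x2 = 107/6, minimum C = 4141/33

Extreme points and C = -x1 + 6x2:
  (-610/33, 107/6) → C = 4141/33
  (-1565/17, 1679/17) → C = 11639/17
  (-1480/53, 2321/53) → C = 15406/53

The optimum lies where -11x1 - 10x2 = 25 and 11x1 + 4x2 = -132.
Solving simultaneously gives x1 = -610/33, x2 = 107/6.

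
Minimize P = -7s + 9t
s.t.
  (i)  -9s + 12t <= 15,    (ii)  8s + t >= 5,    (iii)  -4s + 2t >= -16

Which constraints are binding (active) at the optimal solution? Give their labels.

Extreme points and P = -7s + 9t:
  (3/7, 11/7) → P = 78/7
  (37/5, 34/5) → P = 47/5
  (13/10, -27/5) → P = -577/10

The minimum is at (13/10, -27/5). Substituting into each constraint, equality holds for (ii) and (iii); the remaining constraints have slack.

(ii) and (iii)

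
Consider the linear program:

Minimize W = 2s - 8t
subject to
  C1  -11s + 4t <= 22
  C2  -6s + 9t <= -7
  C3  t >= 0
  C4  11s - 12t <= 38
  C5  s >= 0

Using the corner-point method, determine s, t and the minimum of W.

s = 86/9, t = 151/27, minimum W = -692/27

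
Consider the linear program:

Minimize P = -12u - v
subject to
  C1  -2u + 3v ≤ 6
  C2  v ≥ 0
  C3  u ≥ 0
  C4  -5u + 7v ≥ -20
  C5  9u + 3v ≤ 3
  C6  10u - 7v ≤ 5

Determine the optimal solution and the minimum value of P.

u = 1/3, v = 0, minimum P = -4

Vertices and P = -12u - v:
  (0, 0) → P = 0
  (1/3, 0) → P = -4
  (0, 1) → P = -1

The optimum lies where v = 0 and 9u + 3v = 3.
Solving simultaneously gives u = 1/3, v = 0.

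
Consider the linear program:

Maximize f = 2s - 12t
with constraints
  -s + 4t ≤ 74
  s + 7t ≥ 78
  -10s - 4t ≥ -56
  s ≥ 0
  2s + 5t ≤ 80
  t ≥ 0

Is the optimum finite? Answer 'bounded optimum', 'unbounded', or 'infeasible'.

Feasible corners and f = 2s - 12t:
  (40/33, 362/33) → f = -4264/33
  (0, 78/7) → f = -936/7
  (0, 14) → f = -168
The feasible region has finitely many vertices and no improving ray; the maximum is -4264/33 at (40/33, 362/33).

bounded optimum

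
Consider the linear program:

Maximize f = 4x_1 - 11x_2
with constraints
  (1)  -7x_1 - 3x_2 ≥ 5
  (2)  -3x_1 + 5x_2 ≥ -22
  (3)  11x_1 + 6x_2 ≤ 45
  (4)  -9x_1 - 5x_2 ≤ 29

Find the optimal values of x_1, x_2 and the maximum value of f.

Extreme points and f = 4x_1 - 11x_2:
  (41/44, -169/44) → f = 2023/44
  (-55/3, 370/9) → f = -4730/9
  (-7/12, -19/4) → f = 599/12
The feasible region is unbounded (it extends along (-6, 11), (-5, 9)), but f strictly decreases along every unbounded feasible direction, so there is no improving ray and the maximum is attained at a vertex.

x_1 = -7/12, x_2 = -19/4, maximum f = 599/12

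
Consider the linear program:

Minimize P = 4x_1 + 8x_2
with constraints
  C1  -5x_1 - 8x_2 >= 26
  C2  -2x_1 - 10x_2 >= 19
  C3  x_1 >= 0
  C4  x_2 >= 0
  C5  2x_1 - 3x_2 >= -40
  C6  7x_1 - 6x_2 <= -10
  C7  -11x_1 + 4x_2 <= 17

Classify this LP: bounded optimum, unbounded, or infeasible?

infeasible

The boundaries 7x_1 - 6x_2 = -10 and -11x_1 + 4x_2 = 17 meet at (-31/19, -9/38), but that point violates -5x_1 - 8x_2 ≥ 26. Every candidate vertex is excluded by some other constraint, so the feasible region is empty.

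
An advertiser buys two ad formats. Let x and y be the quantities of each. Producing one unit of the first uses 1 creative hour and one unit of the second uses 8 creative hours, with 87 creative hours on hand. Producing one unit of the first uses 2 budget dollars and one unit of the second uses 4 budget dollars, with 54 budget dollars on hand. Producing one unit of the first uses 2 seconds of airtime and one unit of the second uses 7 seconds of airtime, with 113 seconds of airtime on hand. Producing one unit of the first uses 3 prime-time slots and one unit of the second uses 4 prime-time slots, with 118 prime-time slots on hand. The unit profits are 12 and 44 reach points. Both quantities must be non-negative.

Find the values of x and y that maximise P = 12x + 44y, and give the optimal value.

Feasible corners and P = 12x + 44y:
  (0, 0) → P = 0
  (0, 87/8) → P = 957/2
  (27, 0) → P = 324
  (7, 10) → P = 524

x = 7, y = 10, maximum P = 524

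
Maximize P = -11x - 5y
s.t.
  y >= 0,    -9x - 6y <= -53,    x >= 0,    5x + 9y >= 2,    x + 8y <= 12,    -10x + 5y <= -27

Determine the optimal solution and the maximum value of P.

x = 16/3, y = 5/6, maximum P = -377/6

Extreme points and P = -11x - 5y:
  (53/9, 0) → P = -583/9
  (12, 0) → P = -132
  (16/3, 5/6) → P = -377/6

At the optimal vertex, -9x - 6y = -53 and x + 8y = 12.
Solving simultaneously gives x = 16/3, y = 5/6.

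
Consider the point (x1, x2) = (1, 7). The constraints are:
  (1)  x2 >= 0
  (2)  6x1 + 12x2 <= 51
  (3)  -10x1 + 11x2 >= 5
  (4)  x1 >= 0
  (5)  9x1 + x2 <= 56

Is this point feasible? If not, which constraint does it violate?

Constraint (2): 6x1 + 12x2 = 90, which is not ≤ 51. All other constraints are satisfied.

not feasible — violates (2)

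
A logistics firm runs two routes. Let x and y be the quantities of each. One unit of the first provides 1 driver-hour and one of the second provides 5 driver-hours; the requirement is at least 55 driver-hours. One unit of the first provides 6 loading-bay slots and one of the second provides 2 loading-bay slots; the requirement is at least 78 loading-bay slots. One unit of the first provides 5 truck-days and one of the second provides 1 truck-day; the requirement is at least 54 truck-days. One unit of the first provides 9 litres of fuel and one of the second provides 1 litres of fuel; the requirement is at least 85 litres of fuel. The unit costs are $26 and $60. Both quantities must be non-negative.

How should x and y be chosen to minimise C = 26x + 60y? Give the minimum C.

x = 10, y = 9, minimum C = 800

Vertices and C = 26x + 60y:
  (0, 85) → C = 5100
  (55, 0) → C = 1430
  (10, 9) → C = 800
  (23/3, 16) → C = 3478/3
The feasible region is unbounded (it extends along (0, 1), (1, 0)), but C strictly increases along every unbounded feasible direction, so there is no improving ray and the minimum is attained at a vertex.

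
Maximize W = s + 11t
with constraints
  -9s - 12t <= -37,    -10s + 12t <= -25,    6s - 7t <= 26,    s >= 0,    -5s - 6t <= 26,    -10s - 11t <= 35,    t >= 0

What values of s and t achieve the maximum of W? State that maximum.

s = 137/2, t = 55, maximum W = 1347/2

The binding constraints are -10s + 12t = -25 and 6s - 7t = 26.
Solving simultaneously gives s = 137/2, t = 55.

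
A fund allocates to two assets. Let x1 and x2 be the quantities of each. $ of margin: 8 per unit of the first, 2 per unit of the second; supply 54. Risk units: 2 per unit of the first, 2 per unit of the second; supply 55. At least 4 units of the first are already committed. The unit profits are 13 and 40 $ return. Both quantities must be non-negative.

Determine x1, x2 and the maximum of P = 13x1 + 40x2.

x1 = 4, x2 = 11, maximum P = 492

The optimum lies where 8x1 + 2x2 = 54 and x1 = 4.
Solving simultaneously gives x1 = 4, x2 = 11.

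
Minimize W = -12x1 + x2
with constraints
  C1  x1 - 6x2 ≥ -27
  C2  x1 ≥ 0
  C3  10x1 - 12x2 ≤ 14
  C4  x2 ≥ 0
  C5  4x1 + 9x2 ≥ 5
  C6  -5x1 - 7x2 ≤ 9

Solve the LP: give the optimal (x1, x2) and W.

The optimum lies where x1 - 6x2 = -27 and 10x1 - 12x2 = 14.
Solving simultaneously gives x1 = 17/2, x2 = 71/12.

x1 = 17/2, x2 = 71/12, minimum W = -1153/12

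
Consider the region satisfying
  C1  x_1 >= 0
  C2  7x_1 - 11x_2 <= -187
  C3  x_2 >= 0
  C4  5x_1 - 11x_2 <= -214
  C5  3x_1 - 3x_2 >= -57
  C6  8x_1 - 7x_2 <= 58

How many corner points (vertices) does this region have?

4

Pairwise boundary intersections that survive every other constraint:
  (27/2, 563/22)
  (649/13, 634/13)
  (5/6, 119/6)
  (191, 210)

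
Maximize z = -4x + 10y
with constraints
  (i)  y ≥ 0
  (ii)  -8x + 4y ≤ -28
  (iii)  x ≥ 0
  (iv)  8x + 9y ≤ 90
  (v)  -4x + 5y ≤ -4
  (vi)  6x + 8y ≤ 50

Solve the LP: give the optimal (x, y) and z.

x = 53/11, y = 29/11, maximum z = 78/11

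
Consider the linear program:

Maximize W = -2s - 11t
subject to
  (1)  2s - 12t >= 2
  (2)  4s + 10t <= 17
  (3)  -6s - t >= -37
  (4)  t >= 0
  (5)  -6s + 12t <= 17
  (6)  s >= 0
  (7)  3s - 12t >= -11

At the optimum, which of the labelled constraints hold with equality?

(1) and (4)

Vertices and W = -2s - 11t:
  (56/17, 13/34) → W = -367/34
  (1, 0) → W = -2
  (17/4, 0) → W = -17/2

The maximum is at (1, 0). Substituting into each constraint, equality holds for (1) and (4); the remaining constraints have slack.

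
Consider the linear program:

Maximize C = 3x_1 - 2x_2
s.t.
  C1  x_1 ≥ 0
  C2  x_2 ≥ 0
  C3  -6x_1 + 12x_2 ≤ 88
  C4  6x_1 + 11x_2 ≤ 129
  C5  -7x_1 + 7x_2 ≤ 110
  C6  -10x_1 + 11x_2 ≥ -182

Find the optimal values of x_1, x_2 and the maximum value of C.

x_1 = 311/16, x_2 = 9/8, maximum C = 897/16

Extreme points and C = 3x_1 - 2x_2:
  (0, 0) → C = 0
  (0, 22/3) → C = -44/3
  (91/5, 0) → C = 273/5
  (290/69, 217/23) → C = -144/23
  (311/16, 9/8) → C = 897/16

The binding constraints are 6x_1 + 11x_2 = 129 and -10x_1 + 11x_2 = -182.
Solving simultaneously gives x_1 = 311/16, x_2 = 9/8.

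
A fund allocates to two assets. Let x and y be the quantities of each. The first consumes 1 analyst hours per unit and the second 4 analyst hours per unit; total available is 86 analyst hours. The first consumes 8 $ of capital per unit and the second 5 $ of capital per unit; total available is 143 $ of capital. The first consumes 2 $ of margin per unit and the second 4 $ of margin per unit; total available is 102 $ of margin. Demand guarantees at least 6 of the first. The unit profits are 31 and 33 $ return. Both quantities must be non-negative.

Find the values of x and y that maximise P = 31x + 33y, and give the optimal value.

x = 6, y = 19, maximum P = 813

Corner points and P = 31x + 33y:
  (143/8, 0) → P = 4433/8
  (6, 0) → P = 186
  (6, 19) → P = 813

The binding constraints are 8x + 5y = 143 and x = 6.
Solving simultaneously gives x = 6, y = 19.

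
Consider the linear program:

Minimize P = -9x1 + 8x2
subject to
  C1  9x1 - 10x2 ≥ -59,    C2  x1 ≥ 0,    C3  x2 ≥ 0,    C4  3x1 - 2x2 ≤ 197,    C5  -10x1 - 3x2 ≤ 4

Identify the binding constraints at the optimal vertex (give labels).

Feasible corners and P = -9x1 + 8x2:
  (0, 59/10) → P = 236/5
  (174, 325/2) → P = -266
  (0, 0) → P = 0
  (197/3, 0) → P = -591

The minimum is at (197/3, 0). Substituting into each constraint, equality holds for C3 and C4; the remaining constraints have slack.

C3 and C4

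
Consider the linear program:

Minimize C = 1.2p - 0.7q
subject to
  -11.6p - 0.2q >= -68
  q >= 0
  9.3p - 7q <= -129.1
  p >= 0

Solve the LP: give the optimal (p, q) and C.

Corner points and C = 1.2p - 0.7q:
  (22509/4153, 106498/4153) → C = -237689/20765
  (0, 340) → C = -238
  (0, 1291/70) → C = -1291/100

p = 0, q = 340, minimum C = -238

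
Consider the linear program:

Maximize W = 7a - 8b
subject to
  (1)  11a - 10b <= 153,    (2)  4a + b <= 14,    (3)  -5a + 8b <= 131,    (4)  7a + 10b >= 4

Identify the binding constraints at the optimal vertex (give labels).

Vertices and W = 7a - 8b:
  (-19/37, 594/37) → W = -4885/37
  (136/33, -82/33) → W = 536/11
  (-639/53, 937/106) → W = -8221/53

The maximum is at (136/33, -82/33). Substituting into each constraint, equality holds for (2) and (4); the remaining constraints have slack.

(2) and (4)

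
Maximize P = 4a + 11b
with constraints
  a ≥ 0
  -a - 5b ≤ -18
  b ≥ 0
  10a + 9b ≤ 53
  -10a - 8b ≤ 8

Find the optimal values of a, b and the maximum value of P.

a = 0, b = 53/9, maximum P = 583/9

The binding constraints are a = 0 and 10a + 9b = 53.
Solving simultaneously gives a = 0, b = 53/9.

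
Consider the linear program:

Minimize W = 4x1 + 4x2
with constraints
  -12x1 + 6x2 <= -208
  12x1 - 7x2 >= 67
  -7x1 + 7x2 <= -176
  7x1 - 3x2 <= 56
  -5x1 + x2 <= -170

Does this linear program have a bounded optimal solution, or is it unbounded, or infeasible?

infeasible

The boundaries -12x1 + 6x2 = -208 and 7x1 - 3x2 = 56 meet at (-48, -392/3), but that point violates -5x1 + x2 ≤ -170. Every candidate vertex is excluded by some other constraint, so the feasible region is empty.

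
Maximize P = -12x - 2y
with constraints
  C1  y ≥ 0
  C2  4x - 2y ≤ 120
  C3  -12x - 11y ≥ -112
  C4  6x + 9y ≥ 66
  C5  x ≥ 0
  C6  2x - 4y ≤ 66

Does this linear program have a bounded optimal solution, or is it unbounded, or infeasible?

Feasible corners and P = -12x - 2y:
  (47/7, 20/7) → P = -604/7
  (0, 112/11) → P = -224/11
  (0, 22/3) → P = -44/3
The feasible region has finitely many vertices and no improving ray; the maximum is -44/3 at (0, 22/3).

bounded optimum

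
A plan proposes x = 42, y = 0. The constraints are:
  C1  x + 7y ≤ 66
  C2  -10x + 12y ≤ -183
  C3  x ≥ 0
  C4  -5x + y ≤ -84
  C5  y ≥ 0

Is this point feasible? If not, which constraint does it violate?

feasible

C1: 42 ≤ 66 ✓
C2: -420 ≤ -183 ✓
C3: 42 ≥ 0 ✓
C4: -210 ≤ -84 ✓
C5: 0 ≥ 0 ✓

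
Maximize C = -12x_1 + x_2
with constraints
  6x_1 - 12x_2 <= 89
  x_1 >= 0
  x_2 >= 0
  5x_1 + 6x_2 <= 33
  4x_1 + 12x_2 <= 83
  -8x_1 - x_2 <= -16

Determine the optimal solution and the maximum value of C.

x_1 = 63/43, x_2 = 184/43, maximum C = -572/43

Corner points and C = -12x_1 + x_2:
  (33/5, 0) → C = -396/5
  (2, 0) → C = -24
  (63/43, 184/43) → C = -572/43

The optimum lies where 5x_1 + 6x_2 = 33 and -8x_1 - x_2 = -16.
Solving simultaneously gives x_1 = 63/43, x_2 = 184/43.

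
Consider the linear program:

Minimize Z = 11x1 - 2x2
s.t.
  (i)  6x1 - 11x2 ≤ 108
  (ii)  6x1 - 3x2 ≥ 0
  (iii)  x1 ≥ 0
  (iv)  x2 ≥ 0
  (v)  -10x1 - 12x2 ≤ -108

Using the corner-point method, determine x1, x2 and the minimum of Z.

x1 = 54/17, x2 = 108/17, minimum Z = 378/17

Corner points and Z = 11x1 - 2x2:
  (18, 0) → Z = 198
  (54/17, 108/17) → Z = 378/17
  (54/5, 0) → Z = 594/5
The feasible region is unbounded (it extends along (11, 6), (1, 2)), but Z strictly increases along every unbounded feasible direction, so there is no improving ray and the minimum is attained at a vertex.

The binding constraints are 6x1 - 3x2 = 0 and -10x1 - 12x2 = -108.
Solving simultaneously gives x1 = 54/17, x2 = 108/17.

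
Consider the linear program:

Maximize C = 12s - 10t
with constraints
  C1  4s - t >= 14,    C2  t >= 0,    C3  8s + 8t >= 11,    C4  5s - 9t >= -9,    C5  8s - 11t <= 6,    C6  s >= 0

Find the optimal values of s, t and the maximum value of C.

s = 9, t = 6, maximum C = 48

Feasible corners and C = 12s - 10t:
  (135/31, 106/31) → C = 560/31
  (37/9, 22/9) → C = 224/9
  (9, 6) → C = 48

The optimum lies where 5s - 9t = -9 and 8s - 11t = 6.
Solving simultaneously gives s = 9, t = 6.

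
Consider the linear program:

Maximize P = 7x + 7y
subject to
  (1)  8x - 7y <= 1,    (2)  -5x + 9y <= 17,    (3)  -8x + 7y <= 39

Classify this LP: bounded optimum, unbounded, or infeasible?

Extreme points and P = 7x + 7y:
  (128/37, 141/37) → P = 1883/37
  (-232/37, -59/37) → P = -2037/37
The feasible region has finitely many vertices and no improving ray; the maximum is 1883/37 at (128/37, 141/37).

bounded optimum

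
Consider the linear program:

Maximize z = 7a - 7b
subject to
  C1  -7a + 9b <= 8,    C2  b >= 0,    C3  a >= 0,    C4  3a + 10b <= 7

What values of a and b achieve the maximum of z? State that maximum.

a = 7/3, b = 0, maximum z = 49/3

Vertices and z = 7a - 7b:
  (0, 0) → z = 0
  (7/3, 0) → z = 49/3
  (0, 7/10) → z = -49/10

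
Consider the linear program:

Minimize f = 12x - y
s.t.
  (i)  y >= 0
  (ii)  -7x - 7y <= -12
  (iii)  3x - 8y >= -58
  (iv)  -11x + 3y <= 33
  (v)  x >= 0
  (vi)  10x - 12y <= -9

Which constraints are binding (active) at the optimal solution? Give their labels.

(iii) and (v)

Feasible corners and f = 12x - y:
  (0, 12/7) → f = -12/7
  (81/154, 183/154) → f = 789/154
  (0, 29/4) → f = -29/4
  (156/11, 553/44) → f = 6935/44

The minimum is at (0, 29/4). Substituting into each constraint, equality holds for (iii) and (v); the remaining constraints have slack.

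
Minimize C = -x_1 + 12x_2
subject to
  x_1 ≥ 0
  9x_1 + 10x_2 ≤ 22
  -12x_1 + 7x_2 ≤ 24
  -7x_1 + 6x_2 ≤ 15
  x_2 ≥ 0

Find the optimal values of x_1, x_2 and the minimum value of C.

x_1 = 22/9, x_2 = 0, minimum C = -22/9

Corner points and C = -x_1 + 12x_2:
  (0, 11/5) → C = 132/5
  (0, 0) → C = 0
  (22/9, 0) → C = -22/9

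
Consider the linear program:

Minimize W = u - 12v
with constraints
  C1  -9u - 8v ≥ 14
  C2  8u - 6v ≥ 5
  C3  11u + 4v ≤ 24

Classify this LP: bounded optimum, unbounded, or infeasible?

bounded optimum

Corner points and W = u - 12v:
  (-22/59, -157/118) → W = 920/59
  (62/13, -185/26) → W = 1172/13
The feasible region has finitely many vertices and no improving ray; the minimum is 920/59 at (-22/59, -157/118).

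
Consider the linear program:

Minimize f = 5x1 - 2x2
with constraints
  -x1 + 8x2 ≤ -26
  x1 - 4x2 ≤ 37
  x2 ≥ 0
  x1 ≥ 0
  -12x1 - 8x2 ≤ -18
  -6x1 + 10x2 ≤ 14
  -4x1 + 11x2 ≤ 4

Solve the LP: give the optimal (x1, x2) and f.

Feasible corners and f = 5x1 - 2x2:
  (48, 11/4) → f = 469/2
  (26, 0) → f = 130
  (37, 0) → f = 185

The optimum lies where -x1 + 8x2 = -26 and x2 = 0.
Solving simultaneously gives x1 = 26, x2 = 0.

x1 = 26, x2 = 0, minimum f = 130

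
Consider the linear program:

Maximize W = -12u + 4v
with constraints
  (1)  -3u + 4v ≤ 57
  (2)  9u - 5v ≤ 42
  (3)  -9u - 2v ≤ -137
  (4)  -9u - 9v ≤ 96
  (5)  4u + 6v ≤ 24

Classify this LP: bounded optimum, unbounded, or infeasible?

infeasible

The boundaries -3u + 4v = 57 and 9u - 5v = 42 meet at (151/7, 213/7), but that point violates 4u + 6v ≤ 24. Every candidate vertex is excluded by some other constraint, so the feasible region is empty.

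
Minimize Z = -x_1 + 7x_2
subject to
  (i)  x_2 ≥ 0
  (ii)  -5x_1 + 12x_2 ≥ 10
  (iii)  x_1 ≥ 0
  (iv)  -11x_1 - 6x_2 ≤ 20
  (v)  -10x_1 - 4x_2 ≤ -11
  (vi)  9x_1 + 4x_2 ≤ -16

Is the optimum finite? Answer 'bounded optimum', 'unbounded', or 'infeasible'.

The boundaries -5x_1 + 12x_2 = 10 and -10x_1 - 4x_2 = -11 meet at (23/35, 31/28), but that point violates 9x_1 + 4x_2 ≤ -16. Every candidate vertex is excluded by some other constraint, so the feasible region is empty.

infeasible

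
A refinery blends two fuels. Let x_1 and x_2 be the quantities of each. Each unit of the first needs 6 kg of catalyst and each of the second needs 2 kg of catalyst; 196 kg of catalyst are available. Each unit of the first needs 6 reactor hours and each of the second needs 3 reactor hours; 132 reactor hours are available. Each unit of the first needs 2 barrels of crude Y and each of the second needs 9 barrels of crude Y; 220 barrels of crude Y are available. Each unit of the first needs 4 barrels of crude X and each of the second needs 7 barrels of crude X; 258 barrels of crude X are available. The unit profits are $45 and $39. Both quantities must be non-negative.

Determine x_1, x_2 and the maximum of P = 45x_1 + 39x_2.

x_1 = 11, x_2 = 22, maximum P = 1353

The optimum lies where 6x_1 + 3x_2 = 132 and 2x_1 + 9x_2 = 220.
Solving simultaneously gives x_1 = 11, x_2 = 22.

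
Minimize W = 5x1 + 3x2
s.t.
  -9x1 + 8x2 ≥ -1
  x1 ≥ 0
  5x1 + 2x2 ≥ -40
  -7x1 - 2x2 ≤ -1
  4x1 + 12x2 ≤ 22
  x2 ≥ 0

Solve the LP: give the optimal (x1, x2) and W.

x1 = 5/37, x2 = 1/37, minimum W = 28/37

Feasible corners and W = 5x1 + 3x2:
  (5/37, 1/37) → W = 28/37
  (47/35, 97/70) → W = 761/70
  (0, 1/2) → W = 3/2
  (0, 11/6) → W = 11/2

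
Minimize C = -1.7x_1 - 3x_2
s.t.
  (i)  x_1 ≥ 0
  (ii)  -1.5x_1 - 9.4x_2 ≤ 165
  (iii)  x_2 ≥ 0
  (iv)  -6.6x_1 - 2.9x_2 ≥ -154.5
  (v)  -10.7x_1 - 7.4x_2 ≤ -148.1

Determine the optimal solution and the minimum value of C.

Vertices and C = -1.7x_1 - 3x_2:
  (0, 1545/29) → C = -4635/29
  (0, 1481/74) → C = -4443/74
  (515/22, 0) → C = -1751/44
  (1481/107, 0) → C = -25177/1070

At the optimal vertex, x_1 = 0 and -6.6x_1 - 2.9x_2 = -154.5.
Solving simultaneously gives x_1 = 0, x_2 = 1545/29.

x_1 = 0, x_2 = 1545/29, minimum C = -4635/29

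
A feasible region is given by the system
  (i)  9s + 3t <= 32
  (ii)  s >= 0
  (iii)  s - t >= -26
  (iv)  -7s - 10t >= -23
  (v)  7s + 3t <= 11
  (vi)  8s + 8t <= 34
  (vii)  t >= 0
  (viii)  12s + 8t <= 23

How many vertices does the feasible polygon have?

5

Of the 28 pairwise boundary intersections, those satisfying every inequality are:
  (0, 23/10)
  (0, 0)
  (23/32, 115/64)
  (11/7, 0)
  (19/20, 29/20)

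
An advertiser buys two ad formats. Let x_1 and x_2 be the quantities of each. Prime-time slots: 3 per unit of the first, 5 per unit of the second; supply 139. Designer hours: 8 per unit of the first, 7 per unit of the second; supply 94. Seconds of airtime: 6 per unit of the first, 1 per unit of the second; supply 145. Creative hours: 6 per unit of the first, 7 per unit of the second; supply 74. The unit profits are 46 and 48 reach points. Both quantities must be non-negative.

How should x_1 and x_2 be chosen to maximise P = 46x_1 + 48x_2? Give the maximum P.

x_1 = 10, x_2 = 2, maximum P = 556

Corner points and P = 46x_1 + 48x_2:
  (0, 0) → P = 0
  (0, 74/7) → P = 3552/7
  (47/4, 0) → P = 1081/2
  (10, 2) → P = 556

The binding constraints are 8x_1 + 7x_2 = 94 and 6x_1 + 7x_2 = 74.
Solving simultaneously gives x_1 = 10, x_2 = 2.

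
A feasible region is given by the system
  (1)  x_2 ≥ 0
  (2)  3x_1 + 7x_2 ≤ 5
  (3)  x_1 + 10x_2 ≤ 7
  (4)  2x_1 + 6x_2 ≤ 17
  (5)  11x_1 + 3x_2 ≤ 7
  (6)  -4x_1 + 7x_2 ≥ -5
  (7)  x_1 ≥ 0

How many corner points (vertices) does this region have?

Of the 21 pairwise boundary intersections, those satisfying every inequality are:
  (7/11, 0)
  (0, 0)
  (1/23, 16/23)
  (1/2, 1/2)
  (0, 7/10)

5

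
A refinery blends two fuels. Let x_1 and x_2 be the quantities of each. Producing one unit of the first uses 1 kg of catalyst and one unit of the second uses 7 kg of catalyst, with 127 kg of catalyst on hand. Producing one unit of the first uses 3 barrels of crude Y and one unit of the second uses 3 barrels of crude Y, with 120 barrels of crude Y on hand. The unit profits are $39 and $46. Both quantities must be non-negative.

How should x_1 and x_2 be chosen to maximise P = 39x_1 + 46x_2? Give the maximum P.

x_1 = 51/2, x_2 = 29/2, maximum P = 3323/2

Vertices and P = 39x_1 + 46x_2:
  (0, 0) → P = 0
  (0, 127/7) → P = 5842/7
  (40, 0) → P = 1560
  (51/2, 29/2) → P = 3323/2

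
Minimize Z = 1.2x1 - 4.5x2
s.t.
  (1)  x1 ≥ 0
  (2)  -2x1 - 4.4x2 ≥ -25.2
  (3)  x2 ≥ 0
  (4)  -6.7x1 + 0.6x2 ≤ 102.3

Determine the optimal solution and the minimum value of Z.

Vertices and Z = 1.2x1 - 4.5x2:
  (0, 63/11) → Z = -567/22
  (0, 0) → Z = 0
  (63/5, 0) → Z = 378/25

The optimum lies where x1 = 0 and -2x1 - 4.4x2 = -25.2.
Solving simultaneously gives x1 = 0, x2 = 63/11.

x1 = 0, x2 = 63/11, minimum Z = -567/22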